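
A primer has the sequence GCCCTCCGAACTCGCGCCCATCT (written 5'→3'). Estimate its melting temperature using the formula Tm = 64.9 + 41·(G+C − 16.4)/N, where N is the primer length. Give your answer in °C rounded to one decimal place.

Base counts: A=3, T=4, G=4, C=12; G+C = 16, N = 23.
Tm = 64.9 + 41·(16 − 16.4)/23 = 64.9 + -16.40/23 = 64.2°C.

64.2°C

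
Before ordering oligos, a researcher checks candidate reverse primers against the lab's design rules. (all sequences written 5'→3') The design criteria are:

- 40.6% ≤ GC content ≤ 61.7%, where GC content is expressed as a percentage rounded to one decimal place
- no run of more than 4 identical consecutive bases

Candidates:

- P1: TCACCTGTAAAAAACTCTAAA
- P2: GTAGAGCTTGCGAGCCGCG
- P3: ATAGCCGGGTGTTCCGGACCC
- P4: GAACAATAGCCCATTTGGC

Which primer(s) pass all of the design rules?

P1 (21 nt, A=10 T=5 G=1 C=5): GC 6/21 = 28.6%, outside 40.6–61.7% ✗; longest run = 6, exceeds 4 ✗ — fails.
P2 (19 nt, A=3 T=3 G=8 C=5): GC 13/19 = 68.4%, outside 40.6–61.7% ✗; longest run = 2 ✓ — fails.
P3 (21 nt, A=3 T=4 G=7 C=7): GC 14/21 = 66.7%, outside 40.6–61.7% ✗; longest run = 3 ✓ — fails.
P4 (19 nt, A=6 T=4 G=4 C=5): GC 9/19 = 47.4% ✓; longest run = 3 ✓ — passes.

P4 only.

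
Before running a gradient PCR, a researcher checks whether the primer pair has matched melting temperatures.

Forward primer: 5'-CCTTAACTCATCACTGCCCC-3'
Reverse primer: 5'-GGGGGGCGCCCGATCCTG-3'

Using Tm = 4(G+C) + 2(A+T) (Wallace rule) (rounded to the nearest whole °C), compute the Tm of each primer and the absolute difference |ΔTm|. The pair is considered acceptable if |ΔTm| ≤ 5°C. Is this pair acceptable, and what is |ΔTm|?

|ΔTm| = 4°C; the pair is acceptable.

Forward: A=4 T=5 G=1 C=10 → Tm = 2·9 + 4·11 = 62°C.
Reverse: A=1 T=2 G=9 C=6 → Tm = 2·3 + 4·15 = 66°C.
|ΔTm| = |62 − 66| = 4°C, ≤ 5°C.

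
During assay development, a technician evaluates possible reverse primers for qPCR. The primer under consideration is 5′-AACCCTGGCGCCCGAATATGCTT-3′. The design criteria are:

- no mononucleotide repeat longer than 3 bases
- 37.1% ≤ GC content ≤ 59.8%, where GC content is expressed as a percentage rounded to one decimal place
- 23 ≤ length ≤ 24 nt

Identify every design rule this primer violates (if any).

Meets all criteria.

Base counts: A=5, T=5, G=5, C=8 (length 23).
homopolymer run: longest run = 3 ✓
GC content: GC 13/23 = 56.5% ✓
length: length 23 ✓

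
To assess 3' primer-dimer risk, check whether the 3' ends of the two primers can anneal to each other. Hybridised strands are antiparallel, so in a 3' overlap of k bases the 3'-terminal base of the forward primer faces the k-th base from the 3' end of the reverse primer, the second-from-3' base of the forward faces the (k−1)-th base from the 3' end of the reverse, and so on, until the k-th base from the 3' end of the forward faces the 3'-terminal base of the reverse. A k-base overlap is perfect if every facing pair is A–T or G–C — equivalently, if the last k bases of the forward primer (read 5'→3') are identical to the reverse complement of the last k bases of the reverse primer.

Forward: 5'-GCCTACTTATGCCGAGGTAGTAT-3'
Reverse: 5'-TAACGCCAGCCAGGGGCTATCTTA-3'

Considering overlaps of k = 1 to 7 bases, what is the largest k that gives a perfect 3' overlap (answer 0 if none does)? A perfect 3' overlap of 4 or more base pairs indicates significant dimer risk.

Last 7 bases (5'→3') — forward …GTAGTAT, reverse …TATCTTA.
Reverse complement of the reverse primer's last 7 bases: TAAGATA; its first k bases are the reverse complement of the reverse primer's last k bases, so a perfect k-base overlap needs the forward primer's last k bases to equal them.
Comparing (forward last k vs required): k=1: T vs T ✓; k=2: AT vs TA ✗; k=3: TAT vs TAA ✗; k=4: GTAT vs TAAG ✗; k=5: AGTAT vs TAAGA ✗; k=6: TAGTAT vs TAAGAT ✗; k=7: GTAGTAT vs TAAGATA ✗.
Only k = 1 is perfect, so the longest perfect 3' overlap is 1.

Longest perfect overlap: 1 complementary base pair; below the dimer-risk threshold (threshold 4).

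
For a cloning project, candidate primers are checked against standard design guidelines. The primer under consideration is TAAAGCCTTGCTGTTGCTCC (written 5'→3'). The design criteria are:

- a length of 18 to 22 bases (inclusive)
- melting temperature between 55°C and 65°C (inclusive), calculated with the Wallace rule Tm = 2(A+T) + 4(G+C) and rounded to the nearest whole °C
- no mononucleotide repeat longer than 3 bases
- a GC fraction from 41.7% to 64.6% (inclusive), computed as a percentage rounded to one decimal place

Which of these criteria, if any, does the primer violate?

Base counts: A=3, T=7, G=4, C=6 (length 20).
length: length 20 ✓
Tm: Tm = 2·10 + 4·10 = 60°C ✓
homopolymer run: longest run = 3 ✓
GC content: GC 10/20 = 50.0% ✓

Meets all criteria.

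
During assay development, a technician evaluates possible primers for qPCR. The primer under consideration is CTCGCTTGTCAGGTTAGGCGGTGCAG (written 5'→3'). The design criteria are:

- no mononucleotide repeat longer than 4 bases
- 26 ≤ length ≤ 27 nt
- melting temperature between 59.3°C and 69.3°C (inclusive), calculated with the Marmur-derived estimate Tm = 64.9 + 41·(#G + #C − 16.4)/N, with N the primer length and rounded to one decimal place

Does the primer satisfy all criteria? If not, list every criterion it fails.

Base counts: A=3, T=7, G=10, C=6 (length 26).
homopolymer run: longest run = 2 ✓
length: length 26 ✓
Tm: Tm = 64.9 + 41·(16 − 16.4)/26 = 64.3°C ✓

Meets all criteria.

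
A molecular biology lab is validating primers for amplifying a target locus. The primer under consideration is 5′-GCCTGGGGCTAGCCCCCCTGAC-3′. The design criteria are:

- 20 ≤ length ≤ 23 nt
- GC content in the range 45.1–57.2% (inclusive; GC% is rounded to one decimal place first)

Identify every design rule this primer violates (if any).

Base counts: A=2, T=3, G=7, C=10 (length 22).
length: length 22 ✓
GC content: GC 17/22 = 77.3%, outside 45.1–57.2% ✗

Fails: GC content.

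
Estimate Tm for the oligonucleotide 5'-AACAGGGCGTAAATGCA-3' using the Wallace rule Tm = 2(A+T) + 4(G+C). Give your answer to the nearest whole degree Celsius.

Base counts: A=7, T=2, G=5, C=3 (length 17).
Tm = 2·(7+2) + 4·(5+3) = 2·9 + 4·8 = 18 + 32 = 50°C.

50°C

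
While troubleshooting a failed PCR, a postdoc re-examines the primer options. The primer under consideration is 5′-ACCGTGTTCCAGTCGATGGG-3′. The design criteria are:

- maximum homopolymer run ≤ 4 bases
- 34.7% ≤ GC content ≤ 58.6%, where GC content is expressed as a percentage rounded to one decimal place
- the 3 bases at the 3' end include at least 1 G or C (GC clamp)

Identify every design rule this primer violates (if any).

Fails: GC content.

Base counts: A=3, T=5, G=7, C=5 (length 20).
homopolymer run: longest run = 3 ✓
GC content: GC 12/20 = 60.0%, outside 34.7–58.6% ✗
GC clamp: 3' end GGG has 3 G/C ✓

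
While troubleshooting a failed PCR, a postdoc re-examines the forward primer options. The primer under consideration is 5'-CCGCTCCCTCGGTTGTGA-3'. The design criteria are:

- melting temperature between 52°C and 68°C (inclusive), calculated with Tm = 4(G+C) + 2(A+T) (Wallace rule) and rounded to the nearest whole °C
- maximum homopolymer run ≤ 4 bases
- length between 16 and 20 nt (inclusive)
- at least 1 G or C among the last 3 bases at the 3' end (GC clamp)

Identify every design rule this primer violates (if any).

Meets all criteria.

Base counts: A=1, T=5, G=5, C=7 (length 18).
Tm: Tm = 2·6 + 4·12 = 60°C ✓
homopolymer run: longest run = 3 ✓
length: length 18 ✓
GC clamp: 3' end TGA has 1 G/C ✓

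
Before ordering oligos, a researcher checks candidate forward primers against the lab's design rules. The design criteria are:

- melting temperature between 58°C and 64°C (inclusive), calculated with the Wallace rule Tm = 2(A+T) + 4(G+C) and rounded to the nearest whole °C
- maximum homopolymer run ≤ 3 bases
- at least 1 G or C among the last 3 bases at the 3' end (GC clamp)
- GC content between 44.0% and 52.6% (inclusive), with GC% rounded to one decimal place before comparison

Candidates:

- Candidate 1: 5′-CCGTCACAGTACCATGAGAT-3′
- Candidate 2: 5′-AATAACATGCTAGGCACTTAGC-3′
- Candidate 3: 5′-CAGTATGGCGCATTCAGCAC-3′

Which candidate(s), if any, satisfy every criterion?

Candidate 1 only.

Candidate 1 (20 nt, A=6 T=4 G=4 C=6): Tm = 2·10 + 4·10 = 60°C ✓; longest run = 2 ✓; 3' end GAT has 1 G/C ✓; GC 10/20 = 50.0% ✓ — passes.
Candidate 2 (22 nt, A=8 T=5 G=4 C=5): Tm = 2·13 + 4·9 = 62°C ✓; longest run = 2 ✓; 3' end AGC has 2 G/C ✓; GC 9/22 = 40.9%, outside 44.0–52.6% ✗ — fails.
Candidate 3 (20 nt, A=5 T=4 G=5 C=6): Tm = 2·9 + 4·11 = 62°C ✓; longest run = 2 ✓; 3' end CAC has 2 G/C ✓; GC 11/20 = 55.0%, outside 44.0–52.6% ✗ — fails.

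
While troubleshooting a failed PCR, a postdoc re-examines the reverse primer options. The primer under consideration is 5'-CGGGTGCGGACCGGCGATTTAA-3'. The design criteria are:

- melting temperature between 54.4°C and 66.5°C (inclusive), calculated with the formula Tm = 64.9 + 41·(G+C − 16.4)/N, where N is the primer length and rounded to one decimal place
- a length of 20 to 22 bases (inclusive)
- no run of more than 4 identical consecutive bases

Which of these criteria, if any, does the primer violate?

Meets all criteria.

Base counts: A=4, T=4, G=9, C=5 (length 22).
Tm: Tm = 64.9 + 41·(14 − 16.4)/22 = 60.4°C ✓
length: length 22 ✓
homopolymer run: longest run = 3 ✓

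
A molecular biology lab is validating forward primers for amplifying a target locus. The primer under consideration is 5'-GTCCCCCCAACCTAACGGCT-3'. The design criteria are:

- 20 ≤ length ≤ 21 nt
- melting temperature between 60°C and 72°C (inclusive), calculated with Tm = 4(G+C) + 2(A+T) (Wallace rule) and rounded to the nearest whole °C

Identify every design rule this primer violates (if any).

Meets all criteria.

Base counts: A=4, T=3, G=3, C=10 (length 20).
length: length 20 ✓
Tm: Tm = 2·7 + 4·13 = 66°C ✓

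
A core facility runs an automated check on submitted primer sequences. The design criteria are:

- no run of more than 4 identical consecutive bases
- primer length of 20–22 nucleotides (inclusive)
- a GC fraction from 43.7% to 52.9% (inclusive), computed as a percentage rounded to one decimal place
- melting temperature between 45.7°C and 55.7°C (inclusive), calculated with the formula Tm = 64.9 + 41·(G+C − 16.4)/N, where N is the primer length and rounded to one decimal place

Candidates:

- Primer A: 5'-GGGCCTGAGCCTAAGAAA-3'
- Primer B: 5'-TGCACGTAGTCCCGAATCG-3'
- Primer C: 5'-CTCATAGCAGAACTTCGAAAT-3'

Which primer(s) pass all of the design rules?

None of the candidates satisfy all criteria.

Primer A (18 nt, A=6 T=2 G=6 C=4): longest run = 3 ✓; length 18, outside 20–22 ✗; GC 10/18 = 55.6%, outside 43.7–52.9% ✗; Tm = 64.9 + 41·(10 − 16.4)/18 = 50.3°C ✓ — fails.
Primer B (19 nt, A=4 T=4 G=5 C=6): longest run = 3 ✓; length 19, outside 20–22 ✗; GC 11/19 = 57.9%, outside 43.7–52.9% ✗; Tm = 64.9 + 41·(11 − 16.4)/19 = 53.2°C ✓ — fails.
Primer C (21 nt, A=8 T=5 G=3 C=5): longest run = 3 ✓; length 21 ✓; GC 8/21 = 38.1%, outside 43.7–52.9% ✗; Tm = 64.9 + 41·(8 − 16.4)/21 = 48.5°C ✓ — fails.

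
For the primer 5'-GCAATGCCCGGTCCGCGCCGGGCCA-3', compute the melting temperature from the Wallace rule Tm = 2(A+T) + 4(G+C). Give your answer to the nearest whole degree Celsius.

90°C

Base counts: A=3, T=2, G=9, C=11 (length 25).
Tm = 2·(3+2) + 4·(9+11) = 2·5 + 4·20 = 10 + 80 = 90°C.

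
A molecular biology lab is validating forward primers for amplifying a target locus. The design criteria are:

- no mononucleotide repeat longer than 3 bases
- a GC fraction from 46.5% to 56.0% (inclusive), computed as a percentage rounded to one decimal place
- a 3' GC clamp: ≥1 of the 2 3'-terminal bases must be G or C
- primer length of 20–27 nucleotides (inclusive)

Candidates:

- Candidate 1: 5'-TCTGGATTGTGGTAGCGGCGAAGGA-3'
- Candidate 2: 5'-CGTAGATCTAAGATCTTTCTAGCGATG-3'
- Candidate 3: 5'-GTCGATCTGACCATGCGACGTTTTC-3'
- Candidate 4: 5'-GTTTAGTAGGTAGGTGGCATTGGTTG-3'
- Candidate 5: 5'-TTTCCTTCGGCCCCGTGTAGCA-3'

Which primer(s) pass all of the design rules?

Candidate 1 (25 nt, A=5 T=6 G=11 C=3): longest run = 2 ✓; GC 14/25 = 56.0% ✓; 3' end GA has 1 G/C ✓; length 25 ✓ — passes.
Candidate 2 (27 nt, A=7 T=9 G=6 C=5): longest run = 3 ✓; GC 11/27 = 40.7%, outside 46.5–56.0% ✗; 3' end TG has 1 G/C ✓; length 27 ✓ — fails.
Candidate 3 (25 nt, A=4 T=8 G=6 C=7): longest run = 4, exceeds 3 ✗; GC 13/25 = 52.0% ✓; 3' end TC has 1 G/C ✓; length 25 ✓ — fails.
Candidate 4 (26 nt, A=4 T=10 G=11 C=1): longest run = 3 ✓; GC 12/26 = 46.2%, outside 46.5–56.0% ✗; 3' end TG has 1 G/C ✓; length 26 ✓ — fails.
Candidate 5 (22 nt, A=2 T=7 G=5 C=8): longest run = 4, exceeds 3 ✗; GC 13/22 = 59.1%, outside 46.5–56.0% ✗; 3' end CA has 1 G/C ✓; length 22 ✓ — fails.

Candidate 1 only.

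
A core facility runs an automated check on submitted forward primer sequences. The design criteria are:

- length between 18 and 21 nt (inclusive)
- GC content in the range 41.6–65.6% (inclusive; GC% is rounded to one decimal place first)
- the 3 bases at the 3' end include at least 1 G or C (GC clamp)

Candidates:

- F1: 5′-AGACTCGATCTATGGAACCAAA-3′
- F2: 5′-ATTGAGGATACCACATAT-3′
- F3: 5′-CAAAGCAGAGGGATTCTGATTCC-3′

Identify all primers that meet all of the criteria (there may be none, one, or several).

F1 (22 nt, A=9 T=4 G=4 C=5): length 22, outside 18–21 ✗; GC 9/22 = 40.9%, outside 41.6–65.6% ✗; 3' end AAA has 0 G/C, need ≥1 ✗ — fails.
F2 (18 nt, A=7 T=5 G=3 C=3): length 18 ✓; GC 6/18 = 33.3%, outside 41.6–65.6% ✗; 3' end TAT has 0 G/C, need ≥1 ✗ — fails.
F3 (23 nt, A=7 T=5 G=6 C=5): length 23, outside 18–21 ✗; GC 11/23 = 47.8% ✓; 3' end TCC has 2 G/C ✓ — fails.

None of the candidates satisfy all criteria.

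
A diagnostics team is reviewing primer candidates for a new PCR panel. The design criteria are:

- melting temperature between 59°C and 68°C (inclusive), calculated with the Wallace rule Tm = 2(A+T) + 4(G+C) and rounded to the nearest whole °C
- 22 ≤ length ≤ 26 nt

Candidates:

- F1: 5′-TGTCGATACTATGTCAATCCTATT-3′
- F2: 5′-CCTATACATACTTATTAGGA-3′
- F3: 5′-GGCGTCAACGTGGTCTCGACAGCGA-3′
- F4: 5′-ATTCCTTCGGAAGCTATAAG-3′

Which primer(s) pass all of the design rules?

F1 only.

F1 (24 nt, A=6 T=10 G=3 C=5): Tm = 2·16 + 4·8 = 64°C ✓; length 24 ✓ — passes.
F2 (20 nt, A=7 T=7 G=2 C=4): Tm = 2·14 + 4·6 = 52°C, outside 59–68°C ✗; length 20, outside 22–26 ✗ — fails.
F3 (25 nt, A=5 T=4 G=9 C=7): Tm = 2·9 + 4·16 = 82°C, outside 59–68°C ✗; length 25 ✓ — fails.
F4 (20 nt, A=6 T=6 G=4 C=4): Tm = 2·12 + 4·8 = 56°C, outside 59–68°C ✗; length 20, outside 22–26 ✗ — fails.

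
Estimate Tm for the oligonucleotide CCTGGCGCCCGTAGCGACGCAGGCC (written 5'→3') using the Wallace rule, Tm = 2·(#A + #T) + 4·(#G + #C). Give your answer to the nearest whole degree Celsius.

Base counts: A=3, T=2, G=9, C=11 (length 25).
Tm = 2·(3+2) + 4·(9+11) = 2·5 + 4·20 = 10 + 80 = 90°C.

90°C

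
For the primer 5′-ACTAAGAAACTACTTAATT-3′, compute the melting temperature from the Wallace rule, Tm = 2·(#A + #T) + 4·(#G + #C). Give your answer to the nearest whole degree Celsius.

46°C

Base counts: A=9, T=6, G=1, C=3 (length 19).
Tm = 2·(9+6) + 4·(1+3) = 2·15 + 4·4 = 30 + 16 = 46°C.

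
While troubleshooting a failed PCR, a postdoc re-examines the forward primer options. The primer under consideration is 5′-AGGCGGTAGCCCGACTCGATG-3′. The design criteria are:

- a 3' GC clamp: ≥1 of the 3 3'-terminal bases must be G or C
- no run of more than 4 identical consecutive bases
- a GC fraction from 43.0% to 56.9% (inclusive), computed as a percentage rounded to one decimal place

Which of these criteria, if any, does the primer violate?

Base counts: A=4, T=3, G=8, C=6 (length 21).
GC clamp: 3' end ATG has 1 G/C ✓
homopolymer run: longest run = 3 ✓
GC content: GC 14/21 = 66.7%, outside 43.0–56.9% ✗

Fails: GC content.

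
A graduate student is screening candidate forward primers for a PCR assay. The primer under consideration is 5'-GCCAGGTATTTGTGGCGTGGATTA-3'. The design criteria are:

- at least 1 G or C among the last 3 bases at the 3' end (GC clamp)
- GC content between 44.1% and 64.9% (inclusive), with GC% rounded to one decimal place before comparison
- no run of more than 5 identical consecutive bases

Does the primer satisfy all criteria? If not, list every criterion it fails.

Base counts: A=4, T=8, G=9, C=3 (length 24).
GC clamp: 3' end TTA has 0 G/C, need ≥1 ✗
GC content: GC 12/24 = 50.0% ✓
homopolymer run: longest run = 3 ✓

Fails: GC clamp.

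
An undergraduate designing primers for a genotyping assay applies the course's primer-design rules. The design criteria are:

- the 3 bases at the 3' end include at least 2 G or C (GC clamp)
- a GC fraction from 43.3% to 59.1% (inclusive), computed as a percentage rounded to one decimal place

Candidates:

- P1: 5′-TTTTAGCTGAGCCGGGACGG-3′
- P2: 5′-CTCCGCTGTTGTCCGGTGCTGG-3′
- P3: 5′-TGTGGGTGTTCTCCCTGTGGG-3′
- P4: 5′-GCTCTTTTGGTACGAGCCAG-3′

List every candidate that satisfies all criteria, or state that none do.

P4 only.

P1 (20 nt, A=3 T=5 G=8 C=4): 3' end CGG has 3 G/C ✓; GC 12/20 = 60.0%, outside 43.3–59.1% ✗ — fails.
P2 (22 nt, A=0 T=7 G=8 C=7): 3' end TGG has 2 G/C ✓; GC 15/22 = 68.2%, outside 43.3–59.1% ✗ — fails.
P3 (21 nt, A=0 T=8 G=9 C=4): 3' end GGG has 3 G/C ✓; GC 13/21 = 61.9%, outside 43.3–59.1% ✗ — fails.
P4 (20 nt, A=3 T=6 G=6 C=5): 3' end CAG has 2 G/C ✓; GC 11/20 = 55.0% ✓ — passes.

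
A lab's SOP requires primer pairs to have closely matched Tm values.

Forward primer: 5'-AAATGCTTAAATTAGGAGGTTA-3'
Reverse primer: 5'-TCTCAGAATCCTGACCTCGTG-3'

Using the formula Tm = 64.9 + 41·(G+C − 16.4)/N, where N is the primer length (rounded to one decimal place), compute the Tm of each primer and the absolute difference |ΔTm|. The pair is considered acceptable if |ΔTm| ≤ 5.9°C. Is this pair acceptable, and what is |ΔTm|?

|ΔTm| = 8.9°C; the pair is not acceptable.

Forward: G+C = 6, N = 22 → Tm = 64.9 + 41·(6 − 16.4)/22 = 45.5°C.
Reverse: G+C = 11, N = 21 → Tm = 64.9 + 41·(11 − 16.4)/21 = 54.4°C.
|ΔTm| = |45.5 − 54.4| = 8.9°C, > 5.9°C.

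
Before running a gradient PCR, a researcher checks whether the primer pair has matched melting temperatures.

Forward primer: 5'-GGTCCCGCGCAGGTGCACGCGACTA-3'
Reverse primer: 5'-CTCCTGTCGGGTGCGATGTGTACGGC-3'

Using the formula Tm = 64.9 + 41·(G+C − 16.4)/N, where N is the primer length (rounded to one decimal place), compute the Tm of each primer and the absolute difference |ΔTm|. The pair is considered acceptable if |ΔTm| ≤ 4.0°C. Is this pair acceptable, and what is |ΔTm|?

Forward: G+C = 18, N = 25 → Tm = 64.9 + 41·(18 − 16.4)/25 = 67.5°C.
Reverse: G+C = 17, N = 26 → Tm = 64.9 + 41·(17 − 16.4)/26 = 65.8°C.
|ΔTm| = |67.5 − 65.8| = 1.7°C, ≤ 4.0°C.

|ΔTm| = 1.7°C; the pair is acceptable.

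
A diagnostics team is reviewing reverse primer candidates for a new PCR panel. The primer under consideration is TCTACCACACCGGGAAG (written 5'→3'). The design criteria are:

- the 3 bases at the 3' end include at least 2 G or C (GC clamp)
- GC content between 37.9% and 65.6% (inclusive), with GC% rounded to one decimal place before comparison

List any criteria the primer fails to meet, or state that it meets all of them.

Base counts: A=5, T=2, G=4, C=6 (length 17).
GC clamp: 3' end AAG has 1 G/C, need ≥2 ✗
GC content: GC 10/17 = 58.8% ✓

Fails: GC clamp.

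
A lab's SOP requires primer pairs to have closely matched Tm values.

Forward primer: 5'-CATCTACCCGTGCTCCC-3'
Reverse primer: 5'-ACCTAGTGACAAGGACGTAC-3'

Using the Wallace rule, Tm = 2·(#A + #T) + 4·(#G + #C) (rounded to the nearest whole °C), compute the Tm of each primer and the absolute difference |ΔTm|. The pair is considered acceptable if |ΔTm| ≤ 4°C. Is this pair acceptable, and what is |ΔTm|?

|ΔTm| = 4°C; the pair is acceptable.

Forward: A=2 T=4 G=2 C=9 → Tm = 2·6 + 4·11 = 56°C.
Reverse: A=7 T=3 G=5 C=5 → Tm = 2·10 + 4·10 = 60°C.
|ΔTm| = |56 − 60| = 4°C, ≤ 4°C.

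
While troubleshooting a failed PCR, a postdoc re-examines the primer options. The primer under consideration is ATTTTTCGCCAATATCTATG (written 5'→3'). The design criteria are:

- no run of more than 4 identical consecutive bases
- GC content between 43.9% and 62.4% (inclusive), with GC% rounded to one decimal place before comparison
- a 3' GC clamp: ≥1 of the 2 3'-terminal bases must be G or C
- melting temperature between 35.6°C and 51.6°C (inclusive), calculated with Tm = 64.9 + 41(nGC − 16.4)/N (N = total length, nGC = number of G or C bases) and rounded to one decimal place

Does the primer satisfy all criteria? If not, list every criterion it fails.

Fails: homopolymer run, GC content.

Base counts: A=5, T=9, G=2, C=4 (length 20).
homopolymer run: longest run = 5, exceeds 4 ✗
GC content: GC 6/20 = 30.0%, outside 43.9–62.4% ✗
GC clamp: 3' end TG has 1 G/C ✓
Tm: Tm = 64.9 + 41·(6 − 16.4)/20 = 43.6°C ✓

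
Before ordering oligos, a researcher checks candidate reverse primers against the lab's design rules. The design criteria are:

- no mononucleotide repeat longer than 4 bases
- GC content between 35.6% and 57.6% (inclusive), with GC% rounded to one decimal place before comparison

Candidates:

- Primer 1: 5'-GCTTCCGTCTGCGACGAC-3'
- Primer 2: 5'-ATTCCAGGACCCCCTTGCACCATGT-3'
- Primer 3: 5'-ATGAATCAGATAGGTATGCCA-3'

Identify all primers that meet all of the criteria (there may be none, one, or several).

Primer 3 only.

Primer 1 (18 nt, A=2 T=4 G=5 C=7): longest run = 2 ✓; GC 12/18 = 66.7%, outside 35.6–57.6% ✗ — fails.
Primer 2 (25 nt, A=5 T=6 G=4 C=10): longest run = 5, exceeds 4 ✗; GC 14/25 = 56.0% ✓ — fails.
Primer 3 (21 nt, A=8 T=5 G=5 C=3): longest run = 2 ✓; GC 8/21 = 38.1% ✓ — passes.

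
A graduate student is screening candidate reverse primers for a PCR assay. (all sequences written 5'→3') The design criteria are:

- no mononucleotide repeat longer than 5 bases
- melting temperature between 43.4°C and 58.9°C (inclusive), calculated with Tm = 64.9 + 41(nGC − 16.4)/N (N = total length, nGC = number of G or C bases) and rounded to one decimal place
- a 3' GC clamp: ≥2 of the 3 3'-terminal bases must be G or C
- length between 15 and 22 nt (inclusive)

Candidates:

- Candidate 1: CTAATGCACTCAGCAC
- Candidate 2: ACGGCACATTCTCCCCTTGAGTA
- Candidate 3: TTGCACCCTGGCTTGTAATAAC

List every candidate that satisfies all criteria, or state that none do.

Candidate 1 (16 nt, A=5 T=3 G=2 C=6): longest run = 2 ✓; Tm = 64.9 + 41·(8 − 16.4)/16 = 43.4°C ✓; 3' end CAC has 2 G/C ✓; length 16 ✓ — passes.
Candidate 2 (23 nt, A=5 T=6 G=4 C=8): longest run = 4 ✓; Tm = 64.9 + 41·(12 − 16.4)/23 = 57.1°C ✓; 3' end GTA has 1 G/C, need ≥2 ✗; length 23, outside 15–22 ✗ — fails.
Candidate 3 (22 nt, A=5 T=7 G=4 C=6): longest run = 3 ✓; Tm = 64.9 + 41·(10 − 16.4)/22 = 53.0°C ✓; 3' end AAC has 1 G/C, need ≥2 ✗; length 22 ✓ — fails.

Candidate 1 only.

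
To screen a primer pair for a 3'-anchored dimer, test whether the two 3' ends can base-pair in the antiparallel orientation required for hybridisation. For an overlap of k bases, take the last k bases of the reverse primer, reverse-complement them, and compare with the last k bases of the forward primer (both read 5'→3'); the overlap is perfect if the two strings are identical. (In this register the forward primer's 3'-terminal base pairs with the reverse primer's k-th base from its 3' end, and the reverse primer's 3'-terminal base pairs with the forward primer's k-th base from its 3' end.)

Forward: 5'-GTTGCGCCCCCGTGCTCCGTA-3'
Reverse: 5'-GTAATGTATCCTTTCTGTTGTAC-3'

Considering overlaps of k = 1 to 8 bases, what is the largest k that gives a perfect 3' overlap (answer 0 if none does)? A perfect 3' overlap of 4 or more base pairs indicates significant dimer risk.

Last 8 bases (5'→3') — forward …GCTCCGTA, reverse …TGTTGTAC.
Reverse complement of the reverse primer's last 8 bases: GTACAACA; its first k bases are the reverse complement of the reverse primer's last k bases, so a perfect k-base overlap needs the forward primer's last k bases to equal them.
Comparing (forward last k vs required): k=1: A vs G ✗; k=2: TA vs GT ✗; k=3: GTA vs GTA ✓; k=4: CGTA vs GTAC ✗; k=5: CCGTA vs GTACA ✗; k=6: TCCGTA vs GTACAA ✗; k=7: CTCCGTA vs GTACAAC ✗; k=8: GCTCCGTA vs GTACAACA ✗.
Only k = 3 is perfect, so the longest perfect 3' overlap is 3.

Longest perfect overlap: 3 complementary base pairs; below the dimer-risk threshold (threshold 4).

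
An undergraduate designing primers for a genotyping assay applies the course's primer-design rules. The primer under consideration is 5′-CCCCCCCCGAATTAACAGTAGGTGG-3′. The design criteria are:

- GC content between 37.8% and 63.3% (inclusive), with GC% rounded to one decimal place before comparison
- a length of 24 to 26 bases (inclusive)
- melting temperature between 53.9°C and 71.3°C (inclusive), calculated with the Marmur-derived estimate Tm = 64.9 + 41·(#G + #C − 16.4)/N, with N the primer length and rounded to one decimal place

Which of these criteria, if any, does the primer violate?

Meets all criteria.

Base counts: A=6, T=4, G=6, C=9 (length 25).
GC content: GC 15/25 = 60.0% ✓
length: length 25 ✓
Tm: Tm = 64.9 + 41·(15 − 16.4)/25 = 62.6°C ✓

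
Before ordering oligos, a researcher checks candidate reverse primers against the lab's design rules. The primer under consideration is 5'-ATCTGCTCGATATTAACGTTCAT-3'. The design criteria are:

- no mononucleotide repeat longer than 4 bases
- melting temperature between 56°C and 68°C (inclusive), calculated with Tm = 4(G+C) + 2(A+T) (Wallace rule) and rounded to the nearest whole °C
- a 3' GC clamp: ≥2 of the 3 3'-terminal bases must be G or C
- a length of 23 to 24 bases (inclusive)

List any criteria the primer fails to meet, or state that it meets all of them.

Base counts: A=6, T=9, G=3, C=5 (length 23).
homopolymer run: longest run = 2 ✓
Tm: Tm = 2·15 + 4·8 = 62°C ✓
GC clamp: 3' end CAT has 1 G/C, need ≥2 ✗
length: length 23 ✓

Fails: GC clamp.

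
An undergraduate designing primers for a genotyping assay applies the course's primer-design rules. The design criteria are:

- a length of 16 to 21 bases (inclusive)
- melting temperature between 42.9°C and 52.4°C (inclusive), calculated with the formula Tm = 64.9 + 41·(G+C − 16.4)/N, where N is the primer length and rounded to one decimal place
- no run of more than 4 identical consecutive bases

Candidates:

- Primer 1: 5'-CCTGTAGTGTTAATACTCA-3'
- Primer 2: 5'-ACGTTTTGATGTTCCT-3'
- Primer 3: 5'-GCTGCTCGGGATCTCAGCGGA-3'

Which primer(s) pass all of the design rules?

Primer 1 (19 nt, A=5 T=7 G=3 C=4): length 19 ✓; Tm = 64.9 + 41·(7 − 16.4)/19 = 44.6°C ✓; longest run = 2 ✓ — passes.
Primer 2 (16 nt, A=2 T=8 G=3 C=3): length 16 ✓; Tm = 64.9 + 41·(6 − 16.4)/16 = 38.3°C, outside 42.9–52.4°C ✗; longest run = 4 ✓ — fails.
Primer 3 (21 nt, A=3 T=4 G=8 C=6): length 21 ✓; Tm = 64.9 + 41·(14 − 16.4)/21 = 60.2°C, outside 42.9–52.4°C ✗; longest run = 3 ✓ — fails.

Primer 1 only.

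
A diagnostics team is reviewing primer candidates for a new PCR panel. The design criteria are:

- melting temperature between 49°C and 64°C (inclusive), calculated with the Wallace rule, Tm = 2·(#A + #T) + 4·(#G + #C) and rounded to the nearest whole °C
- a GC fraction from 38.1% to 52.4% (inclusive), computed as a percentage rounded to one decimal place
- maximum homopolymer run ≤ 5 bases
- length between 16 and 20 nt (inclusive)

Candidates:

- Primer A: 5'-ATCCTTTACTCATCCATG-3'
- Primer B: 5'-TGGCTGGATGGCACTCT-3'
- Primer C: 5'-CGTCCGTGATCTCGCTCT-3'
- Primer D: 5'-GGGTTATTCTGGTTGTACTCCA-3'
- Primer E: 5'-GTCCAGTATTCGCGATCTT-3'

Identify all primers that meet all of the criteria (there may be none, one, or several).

Primer A (18 nt, A=4 T=7 G=1 C=6): Tm = 2·11 + 4·7 = 50°C ✓; GC 7/18 = 38.9% ✓; longest run = 3 ✓; length 18 ✓ — passes.
Primer B (17 nt, A=2 T=5 G=6 C=4): Tm = 2·7 + 4·10 = 54°C ✓; GC 10/17 = 58.8%, outside 38.1–52.4% ✗; longest run = 2 ✓; length 17 ✓ — fails.
Primer C (18 nt, A=1 T=6 G=4 C=7): Tm = 2·7 + 4·11 = 58°C ✓; GC 11/18 = 61.1%, outside 38.1–52.4% ✗; longest run = 2 ✓; length 18 ✓ — fails.
Primer D (22 nt, A=3 T=9 G=6 C=4): Tm = 2·12 + 4·10 = 64°C ✓; GC 10/22 = 45.5% ✓; longest run = 3 ✓; length 22, outside 16–20 ✗ — fails.
Primer E (19 nt, A=3 T=7 G=4 C=5): Tm = 2·10 + 4·9 = 56°C ✓; GC 9/19 = 47.4% ✓; longest run = 2 ✓; length 19 ✓ — passes.

Primer A and Primer E.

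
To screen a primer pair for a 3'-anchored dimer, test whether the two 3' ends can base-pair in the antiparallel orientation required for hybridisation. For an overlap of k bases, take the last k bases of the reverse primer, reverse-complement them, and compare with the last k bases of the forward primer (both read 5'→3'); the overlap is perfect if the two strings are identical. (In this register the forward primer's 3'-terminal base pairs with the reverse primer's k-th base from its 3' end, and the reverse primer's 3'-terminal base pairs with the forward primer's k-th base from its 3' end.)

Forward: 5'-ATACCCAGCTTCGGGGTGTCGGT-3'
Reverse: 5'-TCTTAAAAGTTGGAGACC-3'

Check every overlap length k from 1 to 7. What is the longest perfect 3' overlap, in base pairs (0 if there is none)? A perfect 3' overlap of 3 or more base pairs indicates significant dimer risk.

Longest perfect overlap: 3 complementary base pairs; significant dimer risk (threshold 3).

Last 7 bases (5'→3') — forward …TGTCGGT, reverse …GGAGACC.
Reverse complement of the reverse primer's last 7 bases: GGTCTCC; its first k bases are the reverse complement of the reverse primer's last k bases, so a perfect k-base overlap needs the forward primer's last k bases to equal them.
Comparing (forward last k vs required): k=1: T vs G ✗; k=2: GT vs GG ✗; k=3: GGT vs GGT ✓; k=4: CGGT vs GGTC ✗; k=5: TCGGT vs GGTCT ✗; k=6: GTCGGT vs GGTCTC ✗; k=7: TGTCGGT vs GGTCTCC ✗.
Only k = 3 is perfect, so the longest perfect 3' overlap is 3.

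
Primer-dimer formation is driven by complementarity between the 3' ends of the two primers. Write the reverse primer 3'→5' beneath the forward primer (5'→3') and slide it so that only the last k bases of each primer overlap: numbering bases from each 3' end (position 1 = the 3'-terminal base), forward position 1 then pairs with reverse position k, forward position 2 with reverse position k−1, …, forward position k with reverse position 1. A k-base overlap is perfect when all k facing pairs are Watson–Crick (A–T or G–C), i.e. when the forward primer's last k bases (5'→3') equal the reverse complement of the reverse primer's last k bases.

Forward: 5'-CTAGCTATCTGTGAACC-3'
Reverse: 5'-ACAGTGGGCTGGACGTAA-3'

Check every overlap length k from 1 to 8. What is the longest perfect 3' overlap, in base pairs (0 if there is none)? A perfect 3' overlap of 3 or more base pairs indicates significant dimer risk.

Last 8 bases (5'→3') — forward …TGTGAACC, reverse …GGACGTAA.
Reverse complement of the reverse primer's last 8 bases: TTACGTCC; its first k bases are the reverse complement of the reverse primer's last k bases, so a perfect k-base overlap needs the forward primer's last k bases to equal them.
Comparing (forward last k vs required): k=1: C vs T ✗; k=2: CC vs TT ✗; k=3: ACC vs TTA ✗; k=4: AACC vs TTAC ✗; k=5: GAACC vs TTACG ✗; k=6: TGAACC vs TTACGT ✗; k=7: GTGAACC vs TTACGTC ✗; k=8: TGTGAACC vs TTACGTCC ✗.
No overlap length from 1 to 8 is perfect, so the longest perfect 3' overlap is 0.

Longest perfect overlap: 0 complementary base pairs; below the dimer-risk threshold (threshold 3).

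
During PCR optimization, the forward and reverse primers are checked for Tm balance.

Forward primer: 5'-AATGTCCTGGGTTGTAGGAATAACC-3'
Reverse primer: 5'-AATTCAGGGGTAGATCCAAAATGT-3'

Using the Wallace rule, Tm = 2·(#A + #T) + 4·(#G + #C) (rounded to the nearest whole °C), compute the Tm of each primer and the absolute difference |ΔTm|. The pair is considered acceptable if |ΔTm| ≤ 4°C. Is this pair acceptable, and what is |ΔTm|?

|ΔTm| = 6°C; the pair is not acceptable.

Forward: A=7 T=7 G=7 C=4 → Tm = 2·14 + 4·11 = 72°C.
Reverse: A=9 T=6 G=6 C=3 → Tm = 2·15 + 4·9 = 66°C.
|ΔTm| = |72 − 66| = 6°C, > 4°C.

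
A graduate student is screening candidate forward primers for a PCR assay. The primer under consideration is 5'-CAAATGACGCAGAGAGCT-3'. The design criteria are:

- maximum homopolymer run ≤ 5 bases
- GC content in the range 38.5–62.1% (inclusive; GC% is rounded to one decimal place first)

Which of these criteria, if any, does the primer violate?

Base counts: A=7, T=2, G=5, C=4 (length 18).
homopolymer run: longest run = 3 ✓
GC content: GC 9/18 = 50.0% ✓

Meets all criteria.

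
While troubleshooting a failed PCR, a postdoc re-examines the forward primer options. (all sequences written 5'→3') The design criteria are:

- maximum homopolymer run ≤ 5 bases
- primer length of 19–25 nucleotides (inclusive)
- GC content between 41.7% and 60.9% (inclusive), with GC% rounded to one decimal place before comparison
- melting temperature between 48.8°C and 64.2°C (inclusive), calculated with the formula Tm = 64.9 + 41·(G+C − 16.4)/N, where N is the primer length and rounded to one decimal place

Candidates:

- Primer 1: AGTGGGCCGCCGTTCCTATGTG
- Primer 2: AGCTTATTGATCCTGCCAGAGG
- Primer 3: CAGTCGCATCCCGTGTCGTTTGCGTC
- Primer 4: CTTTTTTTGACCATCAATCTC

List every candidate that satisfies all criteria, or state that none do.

Primer 1 (22 nt, A=2 T=6 G=8 C=6): longest run = 3 ✓; length 22 ✓; GC 14/22 = 63.6%, outside 41.7–60.9% ✗; Tm = 64.9 + 41·(14 − 16.4)/22 = 60.4°C ✓ — fails.
Primer 2 (22 nt, A=5 T=6 G=6 C=5): longest run = 2 ✓; length 22 ✓; GC 11/22 = 50.0% ✓; Tm = 64.9 + 41·(11 − 16.4)/22 = 54.8°C ✓ — passes.
Primer 3 (26 nt, A=2 T=8 G=7 C=9): longest run = 3 ✓; length 26, outside 19–25 ✗; GC 16/26 = 61.5%, outside 41.7–60.9% ✗; Tm = 64.9 + 41·(16 − 16.4)/26 = 64.3°C, outside 48.8–64.2°C ✗ — fails.
Primer 4 (21 nt, A=4 T=10 G=1 C=6): longest run = 7, exceeds 5 ✗; length 21 ✓; GC 7/21 = 33.3%, outside 41.7–60.9% ✗; Tm = 64.9 + 41·(7 − 16.4)/21 = 46.5°C, outside 48.8–64.2°C ✗ — fails.

Primer 2 only.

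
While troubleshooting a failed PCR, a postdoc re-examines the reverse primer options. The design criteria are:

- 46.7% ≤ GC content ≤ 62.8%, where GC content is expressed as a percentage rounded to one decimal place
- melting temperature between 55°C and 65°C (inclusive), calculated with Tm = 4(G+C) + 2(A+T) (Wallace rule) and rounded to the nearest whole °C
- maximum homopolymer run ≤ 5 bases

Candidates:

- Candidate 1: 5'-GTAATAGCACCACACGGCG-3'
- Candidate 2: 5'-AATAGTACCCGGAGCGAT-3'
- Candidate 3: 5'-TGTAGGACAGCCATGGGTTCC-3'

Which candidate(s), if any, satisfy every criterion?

Candidate 1 only.

Candidate 1 (19 nt, A=6 T=2 G=5 C=6): GC 11/19 = 57.9% ✓; Tm = 2·8 + 4·11 = 60°C ✓; longest run = 2 ✓ — passes.
Candidate 2 (18 nt, A=6 T=3 G=5 C=4): GC 9/18 = 50.0% ✓; Tm = 2·9 + 4·9 = 54°C, outside 55–65°C ✗; longest run = 3 ✓ — fails.
Candidate 3 (21 nt, A=4 T=5 G=7 C=5): GC 12/21 = 57.1% ✓; Tm = 2·9 + 4·12 = 66°C, outside 55–65°C ✗; longest run = 3 ✓ — fails.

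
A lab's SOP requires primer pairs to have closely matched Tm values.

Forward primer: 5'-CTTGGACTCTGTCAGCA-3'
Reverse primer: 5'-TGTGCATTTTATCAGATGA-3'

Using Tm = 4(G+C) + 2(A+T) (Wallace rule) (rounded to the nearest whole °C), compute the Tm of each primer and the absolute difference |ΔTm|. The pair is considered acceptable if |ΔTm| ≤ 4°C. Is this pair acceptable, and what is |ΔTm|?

Forward: A=3 T=5 G=4 C=5 → Tm = 2·8 + 4·9 = 52°C.
Reverse: A=5 T=8 G=4 C=2 → Tm = 2·13 + 4·6 = 50°C.
|ΔTm| = |52 − 50| = 2°C, ≤ 4°C.

|ΔTm| = 2°C; the pair is acceptable.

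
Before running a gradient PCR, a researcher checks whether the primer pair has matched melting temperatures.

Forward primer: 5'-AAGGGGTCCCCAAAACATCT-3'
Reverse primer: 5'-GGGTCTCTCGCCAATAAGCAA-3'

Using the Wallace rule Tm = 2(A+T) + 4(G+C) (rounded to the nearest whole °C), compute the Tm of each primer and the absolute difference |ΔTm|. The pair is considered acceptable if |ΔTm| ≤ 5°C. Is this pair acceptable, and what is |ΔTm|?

Forward: A=7 T=3 G=4 C=6 → Tm = 2·10 + 4·10 = 60°C.
Reverse: A=6 T=4 G=5 C=6 → Tm = 2·10 + 4·11 = 64°C.
|ΔTm| = |60 − 64| = 4°C, ≤ 5°C.

|ΔTm| = 4°C; the pair is acceptable.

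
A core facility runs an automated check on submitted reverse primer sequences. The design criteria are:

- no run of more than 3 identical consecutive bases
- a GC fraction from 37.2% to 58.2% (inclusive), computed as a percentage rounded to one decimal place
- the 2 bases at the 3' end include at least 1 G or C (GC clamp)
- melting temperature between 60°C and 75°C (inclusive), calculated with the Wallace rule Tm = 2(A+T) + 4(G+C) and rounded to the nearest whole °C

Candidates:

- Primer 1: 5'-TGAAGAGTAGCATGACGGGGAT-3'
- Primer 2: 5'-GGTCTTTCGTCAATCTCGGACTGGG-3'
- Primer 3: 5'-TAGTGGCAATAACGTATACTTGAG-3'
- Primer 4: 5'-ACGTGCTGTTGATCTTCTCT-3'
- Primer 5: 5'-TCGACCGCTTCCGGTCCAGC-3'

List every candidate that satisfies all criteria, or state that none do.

Primer 3 only.

Primer 1 (22 nt, A=7 T=4 G=9 C=2): longest run = 4, exceeds 3 ✗; GC 11/22 = 50.0% ✓; 3' end AT has 0 G/C, need ≥1 ✗; Tm = 2·11 + 4·11 = 66°C ✓ — fails.
Primer 2 (25 nt, A=3 T=8 G=8 C=6): longest run = 3 ✓; GC 14/25 = 56.0% ✓; 3' end GG has 2 G/C ✓; Tm = 2·11 + 4·14 = 78°C, outside 60–75°C ✗ — fails.
Primer 3 (24 nt, A=8 T=7 G=6 C=3): longest run = 2 ✓; GC 9/24 = 37.5% ✓; 3' end AG has 1 G/C ✓; Tm = 2·15 + 4·9 = 66°C ✓ — passes.
Primer 4 (20 nt, A=2 T=9 G=4 C=5): longest run = 2 ✓; GC 9/20 = 45.0% ✓; 3' end CT has 1 G/C ✓; Tm = 2·11 + 4·9 = 58°C, outside 60–75°C ✗ — fails.
Primer 5 (20 nt, A=2 T=4 G=5 C=9): longest run = 2 ✓; GC 14/20 = 70.0%, outside 37.2–58.2% ✗; 3' end GC has 2 G/C ✓; Tm = 2·6 + 4·14 = 68°C ✓ — fails.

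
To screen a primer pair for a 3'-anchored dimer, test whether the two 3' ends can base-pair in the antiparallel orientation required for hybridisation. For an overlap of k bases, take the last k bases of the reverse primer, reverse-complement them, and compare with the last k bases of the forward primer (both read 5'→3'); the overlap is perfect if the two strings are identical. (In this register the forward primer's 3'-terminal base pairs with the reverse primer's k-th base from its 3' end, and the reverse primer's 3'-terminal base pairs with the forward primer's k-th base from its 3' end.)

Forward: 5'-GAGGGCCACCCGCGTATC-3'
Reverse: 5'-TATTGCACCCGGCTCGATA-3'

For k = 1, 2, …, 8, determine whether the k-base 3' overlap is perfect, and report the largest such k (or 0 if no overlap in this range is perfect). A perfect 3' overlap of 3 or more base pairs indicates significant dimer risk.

Longest perfect overlap: 4 complementary base pairs; significant dimer risk (threshold 3).

Last 8 bases (5'→3') — forward …CGCGTATC, reverse …GCTCGATA.
Reverse complement of the reverse primer's last 8 bases: TATCGAGC; its first k bases are the reverse complement of the reverse primer's last k bases, so a perfect k-base overlap needs the forward primer's last k bases to equal them.
Comparing (forward last k vs required): k=1: C vs T ✗; k=2: TC vs TA ✗; k=3: ATC vs TAT ✗; k=4: TATC vs TATC ✓; k=5: GTATC vs TATCG ✗; k=6: CGTATC vs TATCGA ✗; k=7: GCGTATC vs TATCGAG ✗; k=8: CGCGTATC vs TATCGAGC ✗.
Only k = 4 is perfect, so the longest perfect 3' overlap is 4.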